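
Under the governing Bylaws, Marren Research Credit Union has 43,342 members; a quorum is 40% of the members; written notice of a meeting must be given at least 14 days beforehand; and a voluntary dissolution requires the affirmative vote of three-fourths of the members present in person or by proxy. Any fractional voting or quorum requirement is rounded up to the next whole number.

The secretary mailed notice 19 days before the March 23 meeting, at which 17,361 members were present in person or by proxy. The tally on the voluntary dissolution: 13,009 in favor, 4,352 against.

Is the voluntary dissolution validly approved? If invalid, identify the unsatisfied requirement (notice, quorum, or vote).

Notice: 19 days given; 14 required. Satisfied.
Quorum: 40% of 43,342 = 17,336.80, rounded up to 17,337; 17,361 present. Satisfied.
Vote: requires three-fourths of those present (17,361); 3/4 of 17361 = 13020.75, rounded up to 13021, so 13,021 needed; 13,009 in favor. Not satisfied.

Invalid — vote requirement not satisfied.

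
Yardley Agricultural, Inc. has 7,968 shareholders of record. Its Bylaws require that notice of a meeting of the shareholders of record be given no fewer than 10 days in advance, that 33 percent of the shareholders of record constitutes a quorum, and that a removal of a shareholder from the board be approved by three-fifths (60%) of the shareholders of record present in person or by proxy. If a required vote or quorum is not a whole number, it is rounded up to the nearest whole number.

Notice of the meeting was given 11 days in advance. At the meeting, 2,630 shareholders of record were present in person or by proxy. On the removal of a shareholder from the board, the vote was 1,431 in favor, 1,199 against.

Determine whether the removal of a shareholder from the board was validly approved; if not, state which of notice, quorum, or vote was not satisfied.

Notice: 11 days given; 10 required. Satisfied.
Quorum: 33% of 7,968 = 2,629.44, rounded up to 2,630; 2,630 present. Satisfied.
Vote: requires three-fifths of those present (2,630); 3/5 of 2630 = 1578, so 1,578 needed; 1,431 in favor. Not satisfied.

Invalid — vote requirement not satisfied.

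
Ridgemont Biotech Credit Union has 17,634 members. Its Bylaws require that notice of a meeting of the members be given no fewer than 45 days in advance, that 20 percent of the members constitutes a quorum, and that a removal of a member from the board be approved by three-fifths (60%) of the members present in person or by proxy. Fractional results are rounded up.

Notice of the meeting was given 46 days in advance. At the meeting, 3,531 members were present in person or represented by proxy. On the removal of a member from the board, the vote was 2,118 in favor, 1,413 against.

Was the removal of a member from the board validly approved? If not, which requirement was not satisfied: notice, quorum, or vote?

Invalid — vote requirement not satisfied.

Notice: 46 days given; 45 required. Satisfied.
Quorum: 20% of 17,634 = 3,526.80, rounded up to 3,527; 3,531 present. Satisfied.
Vote: requires three-fifths of those present (3,531); 3/5 of 3531 = 2118.60, rounded up to 2119, so 2,119 needed; 2,118 in favor. Not satisfied.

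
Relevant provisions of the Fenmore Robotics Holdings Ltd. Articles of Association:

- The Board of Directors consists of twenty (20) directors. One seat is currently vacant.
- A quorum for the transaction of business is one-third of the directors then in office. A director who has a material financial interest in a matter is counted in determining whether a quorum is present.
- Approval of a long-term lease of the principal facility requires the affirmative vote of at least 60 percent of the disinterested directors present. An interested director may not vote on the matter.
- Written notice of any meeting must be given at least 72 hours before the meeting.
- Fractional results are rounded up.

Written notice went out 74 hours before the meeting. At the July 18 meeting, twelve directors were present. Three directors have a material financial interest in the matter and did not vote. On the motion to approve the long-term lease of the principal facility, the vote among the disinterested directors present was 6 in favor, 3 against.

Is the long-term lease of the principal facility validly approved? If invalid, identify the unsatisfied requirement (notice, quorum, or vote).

Valid — all requirements satisfied.

Notice: 74 hours given; 72 required (74 ≥ 72). Satisfied.
Quorum: 12 present (interested directors count toward quorum); quorum is 7. Satisfied.
Vote: the long-term lease of the principal facility requires three-fifths of the disinterested directors present (12 − 3 = 9). 3/5 of 9 = 5.40, rounded up to 6, so 6 affirmative votes are needed; 6 voted in favor. Satisfied.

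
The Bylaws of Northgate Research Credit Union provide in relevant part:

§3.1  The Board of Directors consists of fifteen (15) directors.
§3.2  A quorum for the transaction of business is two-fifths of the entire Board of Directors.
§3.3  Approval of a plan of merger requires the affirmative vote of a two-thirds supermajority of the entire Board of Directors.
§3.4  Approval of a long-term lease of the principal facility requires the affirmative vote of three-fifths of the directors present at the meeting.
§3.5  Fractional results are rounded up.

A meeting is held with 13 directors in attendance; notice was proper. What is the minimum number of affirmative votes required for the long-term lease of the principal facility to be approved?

The long-term lease of the principal facility requires three-fifths of the directors present (13).
3/5 of 13 = 7.80, rounded up to 8.

8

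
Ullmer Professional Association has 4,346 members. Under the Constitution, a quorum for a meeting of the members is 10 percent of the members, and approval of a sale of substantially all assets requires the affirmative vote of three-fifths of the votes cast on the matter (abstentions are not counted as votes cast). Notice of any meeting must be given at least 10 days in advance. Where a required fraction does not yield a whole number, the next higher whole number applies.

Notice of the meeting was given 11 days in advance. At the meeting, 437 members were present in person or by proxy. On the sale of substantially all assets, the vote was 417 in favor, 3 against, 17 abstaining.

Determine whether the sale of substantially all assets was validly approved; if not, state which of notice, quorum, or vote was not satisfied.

Notice: 11 days given; 10 required. Satisfied.
Quorum: 10% of 4,346 = 434.60, rounded up to 435; 437 present. Satisfied.
Vote: requires three-fifths of the votes cast (437 − 17 abstaining = 420); 3/5 of 420 = 252, so 252 needed; 417 in favor. Satisfied.

Valid — all requirements satisfied.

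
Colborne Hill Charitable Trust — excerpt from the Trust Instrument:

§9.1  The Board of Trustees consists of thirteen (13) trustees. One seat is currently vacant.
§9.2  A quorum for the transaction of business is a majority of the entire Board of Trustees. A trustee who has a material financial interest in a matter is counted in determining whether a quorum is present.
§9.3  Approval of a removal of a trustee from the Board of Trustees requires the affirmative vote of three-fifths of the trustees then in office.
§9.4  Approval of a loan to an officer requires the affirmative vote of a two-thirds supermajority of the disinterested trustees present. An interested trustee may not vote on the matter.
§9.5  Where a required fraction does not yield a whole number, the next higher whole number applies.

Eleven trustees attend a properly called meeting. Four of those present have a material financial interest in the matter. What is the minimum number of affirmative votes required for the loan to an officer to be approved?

The loan to an officer requires two-thirds of the disinterested trustees present (11 − 4 = 7).
2/3 of 7 = 4.67, rounded up to 5.

5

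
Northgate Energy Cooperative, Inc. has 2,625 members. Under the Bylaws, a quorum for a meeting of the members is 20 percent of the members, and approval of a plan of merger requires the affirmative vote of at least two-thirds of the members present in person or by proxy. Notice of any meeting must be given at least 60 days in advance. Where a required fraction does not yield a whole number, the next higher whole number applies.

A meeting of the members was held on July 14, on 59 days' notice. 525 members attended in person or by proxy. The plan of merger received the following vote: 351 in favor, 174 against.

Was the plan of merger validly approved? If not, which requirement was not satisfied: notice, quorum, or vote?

Notice: 59 days given; 60 required. Not satisfied.
Quorum: 20% of 2,625 = 525; 525 present. Satisfied.
Vote: requires two-thirds of those present (525); 2/3 of 525 = 350, so 350 needed; 351 in favor. Satisfied.

Invalid — notice requirement not satisfied.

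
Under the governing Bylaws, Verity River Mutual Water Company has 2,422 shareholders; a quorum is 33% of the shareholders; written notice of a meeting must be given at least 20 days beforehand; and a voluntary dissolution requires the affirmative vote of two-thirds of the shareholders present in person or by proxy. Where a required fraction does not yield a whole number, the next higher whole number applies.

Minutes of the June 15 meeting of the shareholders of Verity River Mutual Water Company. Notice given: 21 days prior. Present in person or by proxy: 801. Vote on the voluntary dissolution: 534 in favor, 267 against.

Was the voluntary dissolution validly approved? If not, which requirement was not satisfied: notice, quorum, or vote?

Valid — all requirements satisfied.

Notice: 21 days given; 20 required. Satisfied.
Quorum: 33% of 2,422 = 799.26, rounded up to 800; 801 present. Satisfied.
Vote: requires two-thirds of those present (801); 2/3 of 801 = 534, so 534 needed; 534 in favor. Satisfied.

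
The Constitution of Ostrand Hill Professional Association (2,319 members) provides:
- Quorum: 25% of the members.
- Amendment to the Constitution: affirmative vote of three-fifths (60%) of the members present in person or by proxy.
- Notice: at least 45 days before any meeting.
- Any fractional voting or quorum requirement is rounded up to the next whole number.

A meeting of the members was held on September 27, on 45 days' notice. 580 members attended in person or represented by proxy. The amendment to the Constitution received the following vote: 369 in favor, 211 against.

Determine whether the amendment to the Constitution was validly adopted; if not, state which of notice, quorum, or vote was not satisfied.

Valid — all requirements satisfied.

Notice: 45 days given; 45 required. Satisfied.
Quorum: 25% of 2,319 = 579.75, rounded up to 580; 580 present. Satisfied.
Vote: requires three-fifths of those present (580); 3/5 of 580 = 348, so 348 needed; 369 in favor. Satisfied.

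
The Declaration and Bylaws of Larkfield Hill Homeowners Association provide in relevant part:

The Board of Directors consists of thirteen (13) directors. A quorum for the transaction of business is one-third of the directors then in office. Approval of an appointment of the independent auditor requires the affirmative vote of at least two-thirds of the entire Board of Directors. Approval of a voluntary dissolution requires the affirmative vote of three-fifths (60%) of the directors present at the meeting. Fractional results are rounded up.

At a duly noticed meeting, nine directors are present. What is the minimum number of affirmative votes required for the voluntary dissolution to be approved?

6

The voluntary dissolution requires three-fifths of the directors present (9).
3/5 of 9 = 5.40, rounded up to 6.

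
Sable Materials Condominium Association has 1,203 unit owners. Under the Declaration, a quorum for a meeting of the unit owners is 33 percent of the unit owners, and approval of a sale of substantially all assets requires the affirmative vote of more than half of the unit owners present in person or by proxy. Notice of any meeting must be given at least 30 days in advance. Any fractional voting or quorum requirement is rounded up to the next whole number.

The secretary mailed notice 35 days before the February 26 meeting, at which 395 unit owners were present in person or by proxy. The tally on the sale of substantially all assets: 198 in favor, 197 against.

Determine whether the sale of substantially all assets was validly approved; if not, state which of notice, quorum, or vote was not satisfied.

Notice: 35 days given; 30 required. Satisfied.
Quorum: 33% of 1,203 = 396.99, rounded up to 397; 395 present. Not satisfied.
Vote: requires a majority of those present (395); a majority of 395 is 198, so 198 needed; 198 in favor. Satisfied.

Invalid — quorum requirement not satisfied.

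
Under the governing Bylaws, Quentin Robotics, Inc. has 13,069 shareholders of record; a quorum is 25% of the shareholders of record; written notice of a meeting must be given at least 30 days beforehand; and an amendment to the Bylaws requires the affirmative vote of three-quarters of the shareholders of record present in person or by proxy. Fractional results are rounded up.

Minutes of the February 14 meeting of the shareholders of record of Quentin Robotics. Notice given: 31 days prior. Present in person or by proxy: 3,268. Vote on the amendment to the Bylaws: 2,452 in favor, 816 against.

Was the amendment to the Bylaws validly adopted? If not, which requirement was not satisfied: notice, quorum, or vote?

Valid — all requirements satisfied.

Notice: 31 days given; 30 required. Satisfied.
Quorum: 25% of 13,069 = 3,267.25, rounded up to 3,268; 3,268 present. Satisfied.
Vote: requires three-fourths of those present (3,268); 3/4 of 3268 = 2451, so 2,451 needed; 2,452 in favor. Satisfied.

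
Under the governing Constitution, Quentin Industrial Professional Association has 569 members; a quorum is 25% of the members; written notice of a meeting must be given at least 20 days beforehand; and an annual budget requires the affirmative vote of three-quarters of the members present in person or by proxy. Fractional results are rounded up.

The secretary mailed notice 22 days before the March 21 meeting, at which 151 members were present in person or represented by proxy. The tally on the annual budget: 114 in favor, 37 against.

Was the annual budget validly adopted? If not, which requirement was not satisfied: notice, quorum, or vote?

Valid — all requirements satisfied.

Notice: 22 days given; 20 required. Satisfied.
Quorum: 25% of 569 = 142.25, rounded up to 143; 151 present. Satisfied.
Vote: requires three-fourths of those present (151); 3/4 of 151 = 113.25, rounded up to 114, so 114 needed; 114 in favor. Satisfied.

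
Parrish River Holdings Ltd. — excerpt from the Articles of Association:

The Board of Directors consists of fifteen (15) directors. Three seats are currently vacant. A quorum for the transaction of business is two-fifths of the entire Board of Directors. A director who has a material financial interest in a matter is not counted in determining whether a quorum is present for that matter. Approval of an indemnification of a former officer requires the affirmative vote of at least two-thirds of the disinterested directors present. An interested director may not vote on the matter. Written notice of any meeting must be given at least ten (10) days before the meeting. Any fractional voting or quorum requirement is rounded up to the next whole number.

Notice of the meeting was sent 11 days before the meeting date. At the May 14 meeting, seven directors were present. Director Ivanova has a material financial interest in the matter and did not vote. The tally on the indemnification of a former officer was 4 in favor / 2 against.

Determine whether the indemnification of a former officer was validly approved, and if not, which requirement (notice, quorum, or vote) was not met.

Notice: 11 days given; 10 required (11 ≥ 10). Satisfied.
Quorum: 7 present, but the 1 interested director does not count, leaving 6. Quorum is 6. Satisfied.
Vote: the indemnification of a former officer requires two-thirds of the disinterested directors present (7 − 1 = 6). 2/3 of 6 = 4, so 4 affirmative votes are needed; 4 voted in favor. Satisfied.

Valid — all requirements satisfied.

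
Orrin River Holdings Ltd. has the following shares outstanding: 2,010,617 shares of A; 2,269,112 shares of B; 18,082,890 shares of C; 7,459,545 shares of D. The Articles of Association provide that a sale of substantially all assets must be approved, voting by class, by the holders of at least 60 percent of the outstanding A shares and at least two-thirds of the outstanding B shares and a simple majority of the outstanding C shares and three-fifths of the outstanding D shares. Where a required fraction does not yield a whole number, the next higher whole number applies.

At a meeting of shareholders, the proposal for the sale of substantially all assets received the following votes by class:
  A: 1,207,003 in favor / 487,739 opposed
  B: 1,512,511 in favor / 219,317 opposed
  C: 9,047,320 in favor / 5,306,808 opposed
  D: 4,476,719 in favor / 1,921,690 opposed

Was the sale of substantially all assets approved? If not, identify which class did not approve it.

A: 3/5 of 2010617 = 1206370.20, rounded up to 1206371; 1,206,371 required, 1,207,003 in favor — approved.
B: 2/3 of 2269112 = 1512741.33, rounded up to 1512742; 1,512,742 required, 1,512,511 in favor — not approved.
C: a majority of 18082890 is 9041446; 9,041,446 required, 9,047,320 in favor — approved.
D: 3/5 of 7459545 = 4475727; 4,475,727 required, 4,476,719 in favor — approved.

Not approved — the B shares did not give the required vote.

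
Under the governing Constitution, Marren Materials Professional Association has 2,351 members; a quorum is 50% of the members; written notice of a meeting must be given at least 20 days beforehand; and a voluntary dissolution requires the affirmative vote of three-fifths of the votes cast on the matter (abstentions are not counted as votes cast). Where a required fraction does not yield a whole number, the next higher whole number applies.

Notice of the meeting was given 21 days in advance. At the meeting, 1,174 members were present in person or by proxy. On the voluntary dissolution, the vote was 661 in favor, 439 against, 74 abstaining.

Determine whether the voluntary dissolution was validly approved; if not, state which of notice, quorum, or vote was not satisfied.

Invalid — quorum requirement not satisfied.

Notice: 21 days given; 20 required. Satisfied.
Quorum: 50% of 2,351 = 1,175.50, rounded up to 1,176; 1,174 present. Not satisfied.
Vote: requires three-fifths of the votes cast (1,174 − 74 abstaining = 1,100); 3/5 of 1100 = 660, so 660 needed; 661 in favor. Satisfied.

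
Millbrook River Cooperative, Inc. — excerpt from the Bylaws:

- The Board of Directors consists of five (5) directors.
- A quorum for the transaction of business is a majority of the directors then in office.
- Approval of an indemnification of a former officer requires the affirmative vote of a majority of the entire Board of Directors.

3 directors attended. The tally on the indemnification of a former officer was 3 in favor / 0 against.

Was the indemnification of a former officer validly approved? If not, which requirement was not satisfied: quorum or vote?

Quorum: 3 present; quorum is 3. Satisfied.
Vote: the indemnification of a former officer requires a majority of the entire Board of Directors (5). A majority of 5 is 3, so 3 affirmative votes are needed; 3 voted in favor. Satisfied.

Valid — all requirements satisfied.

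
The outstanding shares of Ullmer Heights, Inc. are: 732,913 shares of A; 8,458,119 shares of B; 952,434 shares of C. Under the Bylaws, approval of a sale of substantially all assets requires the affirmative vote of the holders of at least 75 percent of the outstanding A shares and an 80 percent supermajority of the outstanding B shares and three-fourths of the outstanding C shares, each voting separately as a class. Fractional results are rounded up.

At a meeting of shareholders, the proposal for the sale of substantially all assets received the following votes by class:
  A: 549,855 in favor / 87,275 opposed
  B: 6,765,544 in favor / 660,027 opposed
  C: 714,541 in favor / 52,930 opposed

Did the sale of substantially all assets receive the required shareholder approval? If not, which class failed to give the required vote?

Not approved — the B shares did not give the required vote.

A: 3/4 of 732913 = 549684.75, rounded up to 549685; 549,685 required, 549,855 in favor — approved.
B: 4/5 of 8458119 = 6766495.20, rounded up to 6766496; 6,766,496 required, 6,765,544 in favor — not approved.
C: 3/4 of 952434 = 714325.50, rounded up to 714326; 714,326 required, 714,541 in favor — approved.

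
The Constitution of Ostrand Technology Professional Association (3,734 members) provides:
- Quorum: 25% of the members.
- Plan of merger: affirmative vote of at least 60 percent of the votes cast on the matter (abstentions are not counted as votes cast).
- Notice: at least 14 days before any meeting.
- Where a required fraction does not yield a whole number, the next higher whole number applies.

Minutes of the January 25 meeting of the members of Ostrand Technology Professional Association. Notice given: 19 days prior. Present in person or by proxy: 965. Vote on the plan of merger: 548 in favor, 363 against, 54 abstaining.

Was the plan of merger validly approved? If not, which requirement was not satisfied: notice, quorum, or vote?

Valid — all requirements satisfied.

Notice: 19 days given; 14 required. Satisfied.
Quorum: 25% of 3,734 = 933.50, rounded up to 934; 965 present. Satisfied.
Vote: requires three-fifths of the votes cast (965 − 54 abstaining = 911); 3/5 of 911 = 546.60, rounded up to 547, so 547 needed; 548 in favor. Satisfied.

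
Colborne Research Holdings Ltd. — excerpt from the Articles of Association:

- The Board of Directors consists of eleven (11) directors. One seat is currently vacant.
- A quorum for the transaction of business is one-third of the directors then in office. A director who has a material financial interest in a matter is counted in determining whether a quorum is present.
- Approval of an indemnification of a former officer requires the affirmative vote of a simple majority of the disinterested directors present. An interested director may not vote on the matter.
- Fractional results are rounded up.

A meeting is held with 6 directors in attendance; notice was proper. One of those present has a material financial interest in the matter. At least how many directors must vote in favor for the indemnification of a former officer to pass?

3

The indemnification of a former officer requires a majority of the disinterested directors present (6 − 1 = 5).
A majority of 5 is 3.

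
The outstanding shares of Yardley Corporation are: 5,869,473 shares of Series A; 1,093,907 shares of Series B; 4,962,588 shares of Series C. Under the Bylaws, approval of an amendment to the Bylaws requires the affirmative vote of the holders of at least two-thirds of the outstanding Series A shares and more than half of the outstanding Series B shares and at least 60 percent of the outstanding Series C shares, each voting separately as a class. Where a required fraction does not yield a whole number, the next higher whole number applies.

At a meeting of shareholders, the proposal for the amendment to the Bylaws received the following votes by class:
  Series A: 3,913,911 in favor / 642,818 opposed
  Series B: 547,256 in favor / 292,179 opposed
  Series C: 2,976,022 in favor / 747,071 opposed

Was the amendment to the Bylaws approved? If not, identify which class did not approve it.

Not approved — the Series C shares did not give the required vote.

Series A: 2/3 of 5869473 = 3912982; 3,912,982 required, 3,913,911 in favor — approved.
Series B: a majority of 1093907 is 546954; 546,954 required, 547,256 in favor — approved.
Series C: 3/5 of 4962588 = 2977552.80, rounded up to 2977553; 2,977,553 required, 2,976,022 in favor — not approved.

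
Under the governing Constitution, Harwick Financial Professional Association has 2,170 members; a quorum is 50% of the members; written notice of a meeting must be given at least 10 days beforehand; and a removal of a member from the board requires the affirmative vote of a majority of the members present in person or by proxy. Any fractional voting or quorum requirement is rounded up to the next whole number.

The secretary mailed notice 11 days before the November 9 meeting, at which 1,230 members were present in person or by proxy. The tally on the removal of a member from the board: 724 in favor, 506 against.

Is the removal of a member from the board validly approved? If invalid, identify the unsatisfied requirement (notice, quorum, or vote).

Valid — all requirements satisfied.

Notice: 11 days given; 10 required. Satisfied.
Quorum: 50% of 2,170 = 1,085; 1,230 present. Satisfied.
Vote: requires a majority of those present (1,230); a majority of 1230 is 616, so 616 needed; 724 in favor. Satisfied.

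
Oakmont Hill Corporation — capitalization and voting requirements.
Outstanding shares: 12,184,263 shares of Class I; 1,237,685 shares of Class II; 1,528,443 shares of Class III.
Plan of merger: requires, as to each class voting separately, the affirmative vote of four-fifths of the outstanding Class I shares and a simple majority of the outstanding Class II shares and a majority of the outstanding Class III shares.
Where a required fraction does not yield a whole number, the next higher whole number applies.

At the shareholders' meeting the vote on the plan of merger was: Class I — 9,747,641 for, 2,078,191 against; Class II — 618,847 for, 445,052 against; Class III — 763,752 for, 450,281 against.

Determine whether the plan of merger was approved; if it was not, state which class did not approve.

Not approved — the Class III shares did not give the required vote.

Class I: 4/5 of 12184263 = 9747410.40, rounded up to 9747411; 9,747,411 required, 9,747,641 in favor — approved.
Class II: a majority of 1237685 is 618843; 618,843 required, 618,847 in favor — approved.
Class III: a majority of 1528443 is 764222; 764,222 required, 763,752 in favor — not approved.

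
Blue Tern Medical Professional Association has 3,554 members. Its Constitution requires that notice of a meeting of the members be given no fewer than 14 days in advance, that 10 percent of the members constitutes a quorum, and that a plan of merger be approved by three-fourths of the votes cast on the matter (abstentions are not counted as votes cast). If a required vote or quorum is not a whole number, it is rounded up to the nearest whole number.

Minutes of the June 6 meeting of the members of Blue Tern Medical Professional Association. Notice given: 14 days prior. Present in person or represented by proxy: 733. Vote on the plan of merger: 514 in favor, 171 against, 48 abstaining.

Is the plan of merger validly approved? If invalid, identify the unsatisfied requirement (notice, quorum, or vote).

Notice: 14 days given; 14 required. Satisfied.
Quorum: 10% of 3,554 = 355.40, rounded up to 356; 733 present. Satisfied.
Vote: requires three-fourths of the votes cast (733 − 48 abstaining = 685); 3/4 of 685 = 513.75, rounded up to 514, so 514 needed; 514 in favor. Satisfied.

Valid — all requirements satisfied.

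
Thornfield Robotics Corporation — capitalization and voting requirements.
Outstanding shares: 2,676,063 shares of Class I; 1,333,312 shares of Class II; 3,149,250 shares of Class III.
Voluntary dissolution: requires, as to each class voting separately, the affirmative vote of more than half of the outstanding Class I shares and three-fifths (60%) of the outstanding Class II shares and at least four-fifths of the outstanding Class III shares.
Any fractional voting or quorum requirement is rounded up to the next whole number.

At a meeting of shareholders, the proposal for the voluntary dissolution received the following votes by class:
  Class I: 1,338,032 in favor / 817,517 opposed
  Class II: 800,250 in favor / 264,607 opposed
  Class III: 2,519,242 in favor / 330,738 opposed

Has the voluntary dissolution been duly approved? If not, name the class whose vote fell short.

Class I: a majority of 2676063 is 1338032; 1,338,032 required, 1,338,032 in favor — approved.
Class II: 3/5 of 1333312 = 799987.20, rounded up to 799988; 799,988 required, 800,250 in favor — approved.
Class III: 4/5 of 3149250 = 2519400; 2,519,400 required, 2,519,242 in favor — not approved.

Not approved — the Class III shares did not give the required vote.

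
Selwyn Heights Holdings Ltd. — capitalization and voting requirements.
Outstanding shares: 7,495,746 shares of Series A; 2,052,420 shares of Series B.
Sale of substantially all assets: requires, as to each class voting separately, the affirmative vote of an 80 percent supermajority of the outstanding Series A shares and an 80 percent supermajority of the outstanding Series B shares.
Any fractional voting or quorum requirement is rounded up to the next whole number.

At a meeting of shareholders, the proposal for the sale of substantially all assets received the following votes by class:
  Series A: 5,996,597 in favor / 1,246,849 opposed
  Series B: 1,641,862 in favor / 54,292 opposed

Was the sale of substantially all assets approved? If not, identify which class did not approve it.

Not approved — the Series B shares did not give the required vote.

Series A: 4/5 of 7495746 = 5996596.80, rounded up to 5996597; 5,996,597 required, 5,996,597 in favor — approved.
Series B: 4/5 of 2052420 = 1641936; 1,641,936 required, 1,641,862 in favor — not approved.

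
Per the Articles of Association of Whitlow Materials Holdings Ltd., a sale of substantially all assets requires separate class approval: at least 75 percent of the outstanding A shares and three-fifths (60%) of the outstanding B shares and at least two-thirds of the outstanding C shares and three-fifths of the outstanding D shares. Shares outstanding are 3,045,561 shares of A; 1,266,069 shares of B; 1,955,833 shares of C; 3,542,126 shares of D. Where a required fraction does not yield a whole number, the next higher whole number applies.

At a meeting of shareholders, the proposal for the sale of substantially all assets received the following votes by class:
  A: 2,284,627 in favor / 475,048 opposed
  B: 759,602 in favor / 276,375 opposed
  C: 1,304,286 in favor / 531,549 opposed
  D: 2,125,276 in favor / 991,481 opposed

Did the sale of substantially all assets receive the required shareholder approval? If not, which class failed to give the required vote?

A: 3/4 of 3045561 = 2284170.75, rounded up to 2284171; 2,284,171 required, 2,284,627 in favor — approved.
B: 3/5 of 1266069 = 759641.40, rounded up to 759642; 759,642 required, 759,602 in favor — not approved.
C: 2/3 of 1955833 = 1303888.67, rounded up to 1303889; 1,303,889 required, 1,304,286 in favor — approved.
D: 3/5 of 3542126 = 2125275.60, rounded up to 2125276; 2,125,276 required, 2,125,276 in favor — approved.

Not approved — the B shares did not give the required vote.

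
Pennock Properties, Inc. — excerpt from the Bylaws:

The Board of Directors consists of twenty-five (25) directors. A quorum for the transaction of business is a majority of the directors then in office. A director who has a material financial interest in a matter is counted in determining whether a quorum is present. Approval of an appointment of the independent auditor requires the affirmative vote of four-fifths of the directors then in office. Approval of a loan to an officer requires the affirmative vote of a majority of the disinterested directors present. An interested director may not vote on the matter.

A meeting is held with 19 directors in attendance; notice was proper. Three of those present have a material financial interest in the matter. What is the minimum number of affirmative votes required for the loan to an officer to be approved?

9

The loan to an officer requires a majority of the disinterested directors present (19 − 3 = 16).
A majority of 16 is 9.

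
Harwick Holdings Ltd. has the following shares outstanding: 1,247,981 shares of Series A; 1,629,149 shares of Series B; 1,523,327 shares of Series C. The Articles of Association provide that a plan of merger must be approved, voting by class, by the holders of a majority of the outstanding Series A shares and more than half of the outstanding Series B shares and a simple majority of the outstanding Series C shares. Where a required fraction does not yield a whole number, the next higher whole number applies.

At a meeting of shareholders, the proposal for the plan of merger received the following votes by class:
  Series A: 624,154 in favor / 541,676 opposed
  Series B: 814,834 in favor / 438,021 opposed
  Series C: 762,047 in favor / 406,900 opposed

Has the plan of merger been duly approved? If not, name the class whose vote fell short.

Series A: a majority of 1247981 is 623991; 623,991 required, 624,154 in favor — approved.
Series B: a majority of 1629149 is 814575; 814,575 required, 814,834 in favor — approved.
Series C: a majority of 1523327 is 761664; 761,664 required, 762,047 in favor — approved.

Approved — every class gave the required vote.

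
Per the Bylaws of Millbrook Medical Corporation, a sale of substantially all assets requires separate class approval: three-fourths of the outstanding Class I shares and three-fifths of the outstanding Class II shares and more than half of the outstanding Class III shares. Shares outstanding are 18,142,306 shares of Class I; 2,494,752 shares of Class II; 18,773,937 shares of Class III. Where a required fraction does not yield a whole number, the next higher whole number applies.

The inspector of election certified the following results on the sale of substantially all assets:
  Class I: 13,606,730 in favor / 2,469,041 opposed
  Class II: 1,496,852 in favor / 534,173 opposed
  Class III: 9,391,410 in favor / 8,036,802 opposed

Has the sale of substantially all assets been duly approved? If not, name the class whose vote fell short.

Approved — every class gave the required vote.

Class I: 3/4 of 18142306 = 13606729.50, rounded up to 13606730; 13,606,730 required, 13,606,730 in favor — approved.
Class II: 3/5 of 2494752 = 1496851.20, rounded up to 1496852; 1,496,852 required, 1,496,852 in favor — approved.
Class III: a majority of 18773937 is 9386969; 9,386,969 required, 9,391,410 in favor — approved.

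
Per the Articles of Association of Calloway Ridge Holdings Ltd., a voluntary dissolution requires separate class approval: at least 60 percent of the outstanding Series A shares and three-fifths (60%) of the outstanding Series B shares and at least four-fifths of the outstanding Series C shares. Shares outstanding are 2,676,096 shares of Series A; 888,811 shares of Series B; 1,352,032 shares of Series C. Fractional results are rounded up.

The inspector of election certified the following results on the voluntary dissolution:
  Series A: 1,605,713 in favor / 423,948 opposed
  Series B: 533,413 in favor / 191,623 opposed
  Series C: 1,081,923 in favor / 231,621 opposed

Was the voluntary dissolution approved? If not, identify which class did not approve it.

Approved — every class gave the required vote.

Series A: 3/5 of 2676096 = 1605657.60, rounded up to 1605658; 1,605,658 required, 1,605,713 in favor — approved.
Series B: 3/5 of 888811 = 533286.60, rounded up to 533287; 533,287 required, 533,413 in favor — approved.
Series C: 4/5 of 1352032 = 1081625.60, rounded up to 1081626; 1,081,626 required, 1,081,923 in favor — approved.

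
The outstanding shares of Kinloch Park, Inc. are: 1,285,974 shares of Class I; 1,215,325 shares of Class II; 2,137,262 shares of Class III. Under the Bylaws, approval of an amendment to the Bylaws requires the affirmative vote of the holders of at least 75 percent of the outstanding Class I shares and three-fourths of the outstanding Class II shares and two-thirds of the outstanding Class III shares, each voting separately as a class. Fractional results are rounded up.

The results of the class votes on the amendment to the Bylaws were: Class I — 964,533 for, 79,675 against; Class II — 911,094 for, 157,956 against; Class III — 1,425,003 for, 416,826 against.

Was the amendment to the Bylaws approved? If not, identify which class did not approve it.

Not approved — the Class II shares did not give the required vote.

Class I: 3/4 of 1285974 = 964480.50, rounded up to 964481; 964,481 required, 964,533 in favor — approved.
Class II: 3/4 of 1215325 = 911493.75, rounded up to 911494; 911,494 required, 911,094 in favor — not approved.
Class III: 2/3 of 2137262 = 1424841.33, rounded up to 1424842; 1,424,842 required, 1,425,003 in favor — approved.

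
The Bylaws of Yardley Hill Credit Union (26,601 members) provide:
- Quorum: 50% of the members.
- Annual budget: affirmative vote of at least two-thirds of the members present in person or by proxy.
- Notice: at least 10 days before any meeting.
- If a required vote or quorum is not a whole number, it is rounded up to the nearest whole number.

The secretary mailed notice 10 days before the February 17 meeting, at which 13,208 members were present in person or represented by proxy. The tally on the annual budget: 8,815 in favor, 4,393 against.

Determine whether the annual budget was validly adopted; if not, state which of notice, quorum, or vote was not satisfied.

Invalid — quorum requirement not satisfied.

Notice: 10 days given; 10 required. Satisfied.
Quorum: 50% of 26,601 = 13,300.50, rounded up to 13,301; 13,208 present. Not satisfied.
Vote: requires two-thirds of those present (13,208); 2/3 of 13208 = 8805.33, rounded up to 8806, so 8,806 needed; 8,815 in favor. Satisfied.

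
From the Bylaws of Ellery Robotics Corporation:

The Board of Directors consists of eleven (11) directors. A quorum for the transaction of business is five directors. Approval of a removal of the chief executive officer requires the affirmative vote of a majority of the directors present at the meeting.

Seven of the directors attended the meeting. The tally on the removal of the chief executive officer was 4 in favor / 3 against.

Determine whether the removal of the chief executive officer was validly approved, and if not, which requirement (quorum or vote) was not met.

Valid — all requirements satisfied.

Quorum: 7 present; quorum is 5. Satisfied.
Vote: the removal of the chief executive officer requires a majority of the directors present (7). A majority of 7 is 4, so 4 affirmative votes are needed; 4 voted in favor. Satisfied.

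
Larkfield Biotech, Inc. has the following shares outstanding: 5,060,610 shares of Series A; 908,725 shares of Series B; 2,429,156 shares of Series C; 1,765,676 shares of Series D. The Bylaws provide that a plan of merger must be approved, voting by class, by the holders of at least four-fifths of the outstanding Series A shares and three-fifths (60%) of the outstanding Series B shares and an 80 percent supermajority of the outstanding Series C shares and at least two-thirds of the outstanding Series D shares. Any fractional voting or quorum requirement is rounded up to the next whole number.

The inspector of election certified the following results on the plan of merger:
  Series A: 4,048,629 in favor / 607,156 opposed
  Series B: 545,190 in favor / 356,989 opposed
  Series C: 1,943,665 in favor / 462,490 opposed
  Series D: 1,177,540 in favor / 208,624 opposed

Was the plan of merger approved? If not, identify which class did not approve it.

Not approved — the Series B shares did not give the required vote.

Series A: 4/5 of 5060610 = 4048488; 4,048,488 required, 4,048,629 in favor — approved.
Series B: 3/5 of 908725 = 545235; 545,235 required, 545,190 in favor — not approved.
Series C: 4/5 of 2429156 = 1943324.80, rounded up to 1943325; 1,943,325 required, 1,943,665 in favor — approved.
Series D: 2/3 of 1765676 = 1177117.33, rounded up to 1177118; 1,177,118 required, 1,177,540 in favor — approved.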